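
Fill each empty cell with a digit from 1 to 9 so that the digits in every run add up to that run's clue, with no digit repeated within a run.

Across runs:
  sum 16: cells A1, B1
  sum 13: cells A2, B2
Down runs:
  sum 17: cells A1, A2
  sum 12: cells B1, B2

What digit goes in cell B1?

7

16 in 2 cells must be {7,9}; 17 in 2 cells must be {8,9}.
The 16 across and the 17 down share only 9, so A1 = 9.
B1 = 16 − 9 = 7 completes the 16 across.
A2 = 17 − 9 = 8 completes the 17 down.
B2 = 13 − 8 = 5 completes the 13 across.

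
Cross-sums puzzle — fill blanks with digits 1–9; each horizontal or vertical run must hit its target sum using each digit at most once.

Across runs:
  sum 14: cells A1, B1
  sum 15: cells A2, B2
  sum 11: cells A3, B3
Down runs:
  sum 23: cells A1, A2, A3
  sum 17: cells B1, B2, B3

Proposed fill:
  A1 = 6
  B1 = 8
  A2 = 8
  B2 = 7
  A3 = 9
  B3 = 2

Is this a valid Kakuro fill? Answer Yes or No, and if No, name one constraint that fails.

Across: 6+8=14; 8+7=15; 9+2=11. Down: 6+8+9=23; 8+7+2=17. No digit repeats within any run.

Yes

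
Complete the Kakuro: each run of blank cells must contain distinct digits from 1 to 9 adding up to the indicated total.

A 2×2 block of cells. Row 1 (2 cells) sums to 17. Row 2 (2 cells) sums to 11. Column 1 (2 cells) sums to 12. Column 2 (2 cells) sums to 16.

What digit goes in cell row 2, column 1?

4

17 in 2 cells must be {8,9}; 16 in 2 cells must be {7,9}.
The 17 across and the 16 down share only 9, so (1,2) = 9.
(2,2) = 16 − 9 = 7 completes the 16 down.
(1,1) = 17 − 9 = 8 completes the 17 across.
(2,1) = 11 − 7 = 4 completes the 11 across.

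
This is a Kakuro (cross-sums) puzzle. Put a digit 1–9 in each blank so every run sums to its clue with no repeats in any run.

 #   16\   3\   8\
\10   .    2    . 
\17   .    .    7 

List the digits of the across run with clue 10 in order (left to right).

7, 2, 1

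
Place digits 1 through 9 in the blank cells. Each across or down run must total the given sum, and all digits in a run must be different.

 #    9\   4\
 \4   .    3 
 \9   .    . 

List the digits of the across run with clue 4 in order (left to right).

1 3

4 in 2 cells must be {1,3}.
R1C1 = 4 − 3 = 1 completes the 4 across.
R2C1 = 9 − 1 = 8 completes the 9 down.
R2C2 = 9 − 8 = 1 completes the 9 across.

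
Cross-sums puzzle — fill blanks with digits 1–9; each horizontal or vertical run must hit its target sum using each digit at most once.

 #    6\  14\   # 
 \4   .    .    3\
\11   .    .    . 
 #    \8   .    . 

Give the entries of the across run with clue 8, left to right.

4 in 2 cells must be {1,3}; 3 in 2 cells must be {1,2}.
The 4 across and the 6 down share only 1, so R1C1 = 1.
R1C2 = 4 − 1 = 3 completes the 4 across.
R2C1 = 6 − 1 = 5 completes the 6 down.
R2C3 = 2: the only remaining digit allowed by both the 11 across and the 3 down.
R3C3 = 3 − 2 = 1 completes the 3 down.
R2C2 = 11 − 7 = 4 completes the 11 across.
R3C2 = 8 − 1 = 7 completes the 8 across.

7, 1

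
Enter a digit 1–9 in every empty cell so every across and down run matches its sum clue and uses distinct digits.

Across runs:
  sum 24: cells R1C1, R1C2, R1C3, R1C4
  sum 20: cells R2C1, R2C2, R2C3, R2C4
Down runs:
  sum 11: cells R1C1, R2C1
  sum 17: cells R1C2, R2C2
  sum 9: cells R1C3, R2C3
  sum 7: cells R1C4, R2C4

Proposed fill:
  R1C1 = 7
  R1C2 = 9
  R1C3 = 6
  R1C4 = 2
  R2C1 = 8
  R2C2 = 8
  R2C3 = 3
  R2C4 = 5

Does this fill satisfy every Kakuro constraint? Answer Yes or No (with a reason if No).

No — the down run R1C1–R2C1 sums to 15, not 11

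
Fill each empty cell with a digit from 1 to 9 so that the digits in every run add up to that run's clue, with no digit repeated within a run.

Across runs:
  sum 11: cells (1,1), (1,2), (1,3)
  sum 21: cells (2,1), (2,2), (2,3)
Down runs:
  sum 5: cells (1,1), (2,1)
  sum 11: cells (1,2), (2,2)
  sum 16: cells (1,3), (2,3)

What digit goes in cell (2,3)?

9

16 in 2 cells must be {7,9}.
The 11 across and the 16 down share only 7, so (1,3) = 7.
The 21 across and the 5 down share only 4, so (2,1) = 4.
(2,3) = 16 − 7 = 9 completes the 16 down.
(1,1) = 5 − 4 = 1 completes the 5 down.
(1,2) = 11 − 8 = 3 completes the 11 across.
(2,2) = 21 − 13 = 8 completes the 21 across.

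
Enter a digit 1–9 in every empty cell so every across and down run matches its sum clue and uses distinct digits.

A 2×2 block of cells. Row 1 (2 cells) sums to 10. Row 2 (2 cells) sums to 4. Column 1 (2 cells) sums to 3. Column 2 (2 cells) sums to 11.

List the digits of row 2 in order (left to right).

1 3

4 in 2 cells must be {1,3}; 3 in 2 cells must be {1,2}.
The 4 across and the 3 down share only 1, so (2,1) = 1.
(2,2) = 4 − 1 = 3 completes the 4 across.
(1,1) = 3 − 1 = 2 completes the 3 down.
(1,2) = 10 − 2 = 8 completes the 10 across.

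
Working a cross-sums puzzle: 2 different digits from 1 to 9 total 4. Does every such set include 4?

No

The only way to make 4 from 2 distinct digits is {1,3}, which does not contain 4.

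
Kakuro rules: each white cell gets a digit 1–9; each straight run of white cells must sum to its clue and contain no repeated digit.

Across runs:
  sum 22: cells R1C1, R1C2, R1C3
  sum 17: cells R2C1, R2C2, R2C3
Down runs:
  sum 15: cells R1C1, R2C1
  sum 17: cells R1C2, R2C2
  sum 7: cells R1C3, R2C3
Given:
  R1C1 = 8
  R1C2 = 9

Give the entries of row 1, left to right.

8 9 5

17 in 2 cells must be {8,9}.
R1C3 = 22 − 17 = 5 completes the 22 across.
R2C1 = 15 − 8 = 7 completes the 15 down.
R2C2 = 17 − 9 = 8 completes the 17 down.
R2C3 = 17 − 15 = 2 completes the 17 across.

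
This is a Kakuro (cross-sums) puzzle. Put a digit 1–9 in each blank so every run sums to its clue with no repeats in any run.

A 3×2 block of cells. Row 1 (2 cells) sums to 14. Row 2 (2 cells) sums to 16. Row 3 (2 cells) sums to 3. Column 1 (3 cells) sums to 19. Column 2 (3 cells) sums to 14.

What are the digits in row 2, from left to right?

9 7

16 in 2 cells must be {7,9}; 3 in 2 cells must be {1,2}.
The 3 across and the 19 down share only 2, so (3,1) = 2.
(3,2) = 3 − 2 = 1 completes the 3 across.
Given what's placed, (2,1) must be 9 to fit the 16 across and 19 down.
(2,2) = 16 − 9 = 7 completes the 16 across.
(1,1) = 19 − 11 = 8 completes the 19 down.
(1,2) = 14 − 8 = 6 completes the 14 across.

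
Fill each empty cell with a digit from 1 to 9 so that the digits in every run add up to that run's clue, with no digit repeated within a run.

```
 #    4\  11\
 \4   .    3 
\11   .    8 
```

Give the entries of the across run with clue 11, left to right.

3 8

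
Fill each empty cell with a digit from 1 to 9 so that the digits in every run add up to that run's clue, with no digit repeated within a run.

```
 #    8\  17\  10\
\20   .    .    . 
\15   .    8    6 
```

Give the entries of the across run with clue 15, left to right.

1 8 6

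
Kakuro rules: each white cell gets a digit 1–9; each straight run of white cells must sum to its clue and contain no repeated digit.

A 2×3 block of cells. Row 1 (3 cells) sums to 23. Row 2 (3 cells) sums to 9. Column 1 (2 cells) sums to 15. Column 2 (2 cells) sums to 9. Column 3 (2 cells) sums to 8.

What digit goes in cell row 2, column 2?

1

23 in 3 cells must be {6,8,9}.
The 23 across and the 8 down share only 6, so (1,3) = 6.
The 9 across and the 15 down share only 6, so (2,1) = 6.
(2,3) = 8 − 6 = 2 completes the 8 down.
(1,1) = 15 − 6 = 9 completes the 15 down.
(1,2) = 23 − 15 = 8 completes the 23 across.
(2,2) = 9 − 8 = 1 completes the 9 across.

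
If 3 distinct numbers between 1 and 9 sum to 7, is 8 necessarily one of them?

No

The only way to make 7 from 3 distinct digits is {1,2,4}, which does not contain 8.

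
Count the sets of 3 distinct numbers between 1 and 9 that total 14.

8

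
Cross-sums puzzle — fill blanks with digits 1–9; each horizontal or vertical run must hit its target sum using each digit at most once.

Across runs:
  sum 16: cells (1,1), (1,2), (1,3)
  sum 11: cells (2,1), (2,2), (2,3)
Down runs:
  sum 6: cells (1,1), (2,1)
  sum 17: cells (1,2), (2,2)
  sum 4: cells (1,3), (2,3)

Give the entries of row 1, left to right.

4, 9, 3

17 in 2 cells must be {8,9}; 4 in 2 cells must be {1,3}.
The 11 across and the 17 down share only 8, so (2,2) = 8.
Given what's placed, (2,3) must be 1 to fit the 11 across and 4 down.
(1,2) = 17 − 8 = 9 completes the 17 down.
(1,3) = 4 − 1 = 3 completes the 4 down.
(2,1) = 11 − 9 = 2 completes the 11 across.
(1,1) = 16 − 12 = 4 completes the 16 across.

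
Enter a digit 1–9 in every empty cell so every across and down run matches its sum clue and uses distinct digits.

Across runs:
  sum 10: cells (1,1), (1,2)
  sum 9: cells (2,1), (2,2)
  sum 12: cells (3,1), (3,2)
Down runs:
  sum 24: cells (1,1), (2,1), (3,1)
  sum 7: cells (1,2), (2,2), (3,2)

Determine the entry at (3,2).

4

24 in 3 cells must be {7,8,9}; 7 in 3 cells must be {1,2,4}.
The 12 across and the 7 down share only 4, so (3,2) = 4.
(3,1) = 12 − 4 = 8 completes the 12 across.
Given what's placed, (2,1) must be 7 to fit the 9 across and 24 down.
(2,2) = 9 − 7 = 2 completes the 9 across.
(1,1) = 24 − 15 = 9 completes the 24 down.
(1,2) = 10 − 9 = 1 completes the 10 across.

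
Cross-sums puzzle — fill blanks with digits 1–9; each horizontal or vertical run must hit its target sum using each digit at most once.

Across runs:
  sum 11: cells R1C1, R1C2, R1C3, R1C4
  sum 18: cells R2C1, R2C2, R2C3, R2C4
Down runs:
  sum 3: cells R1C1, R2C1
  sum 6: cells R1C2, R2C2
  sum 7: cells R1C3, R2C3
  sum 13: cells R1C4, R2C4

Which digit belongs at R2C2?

5

11 in 4 cells must be {1,2,3,5}; 3 in 2 cells must be {1,2}.
Only 5 fits R1C4 under both its across sum 11 and down sum 13.
R2C4 = 13 − 5 = 8 completes the 13 down.
Nothing is forced directly, so branch on R1C1, whose candidates are 1 or 2. If R1C1 = 1: that forces R1C2 = 2, R1C3 = 3, R2C1 = 2, after which R2C2 would have to be in {1,3,5,7} for the 18 across but in {4} for the 6 down — contradiction. So R1C1 = 2.
R1C2 = 1: the only remaining digit allowed by both the 11 across and the 6 down.
R1C3 = 11 − 8 = 3 completes the 11 across.
R2C1 = 3 − 2 = 1 completes the 3 down.
R2C2 = 6 − 1 = 5 completes the 6 down.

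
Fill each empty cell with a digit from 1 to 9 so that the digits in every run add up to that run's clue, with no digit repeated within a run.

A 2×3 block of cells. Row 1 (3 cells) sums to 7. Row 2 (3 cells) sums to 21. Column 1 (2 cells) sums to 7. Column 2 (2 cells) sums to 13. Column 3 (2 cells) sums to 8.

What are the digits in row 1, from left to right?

7 in 3 cells must be {1,2,4}.
The 7 across and the 13 down share only 4, so (1,2) = 4.
(2,2) = 13 − 4 = 9 completes the 13 down.
Nothing is forced directly, so branch on (2,1), whose candidates are 4 or 5. If (2,1) = 4: then (1,1) would have to be in {1,2} for the 7 across but in {3} for the 7 down — contradiction. So (2,1) = 5.
(1,1) = 7 − 5 = 2 completes the 7 down.
(1,3) = 7 − 6 = 1 completes the 7 across.
(2,3) = 21 − 14 = 7 completes the 21 across.

2 4 1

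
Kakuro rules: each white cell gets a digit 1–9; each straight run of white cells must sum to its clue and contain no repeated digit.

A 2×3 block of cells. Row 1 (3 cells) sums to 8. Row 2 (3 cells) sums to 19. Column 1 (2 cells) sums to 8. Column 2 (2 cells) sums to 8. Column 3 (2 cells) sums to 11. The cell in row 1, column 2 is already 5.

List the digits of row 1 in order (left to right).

1, 5, 2

Given what's placed, (1,3) must be 2 to fit the 8 across and 11 down.
(2,2) = 8 − 5 = 3 completes the 8 down.
(2,3) = 11 − 2 = 9 completes the 11 down.
(1,1) = 8 − 7 = 1 completes the 8 across.
(2,1) = 19 − 12 = 7 completes the 19 across.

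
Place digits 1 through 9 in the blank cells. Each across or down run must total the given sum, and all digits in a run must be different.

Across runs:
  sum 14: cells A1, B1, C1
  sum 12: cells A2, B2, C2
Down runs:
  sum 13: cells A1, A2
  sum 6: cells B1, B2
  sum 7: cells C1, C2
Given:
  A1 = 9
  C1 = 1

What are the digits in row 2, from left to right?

4, 2, 6

B1 = 14 − 10 = 4 completes the 14 across.
A2 = 13 − 9 = 4 completes the 13 down.
B2 = 6 − 4 = 2 completes the 6 down.
C2 = 12 − 6 = 6 completes the 12 across.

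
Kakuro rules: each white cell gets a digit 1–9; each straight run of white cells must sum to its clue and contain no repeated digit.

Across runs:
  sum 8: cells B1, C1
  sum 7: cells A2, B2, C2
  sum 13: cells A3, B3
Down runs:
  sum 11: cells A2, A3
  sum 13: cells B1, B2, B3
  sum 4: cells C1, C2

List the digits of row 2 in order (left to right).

4, 2, 1

7 in 3 cells must be {1,2,4}; 4 in 2 cells must be {1,3}.
The 7 across and the 4 down share only 1, so C2 = 1.
C1 = 4 − 1 = 3 completes the 4 down.
B1 = 8 − 3 = 5 completes the 8 across.
B2 = 2: the only remaining digit allowed by both the 7 across and the 13 down.
B3 = 13 − 7 = 6 completes the 13 down.
A2 = 7 − 3 = 4 completes the 7 across.
A3 = 13 − 6 = 7 completes the 13 across.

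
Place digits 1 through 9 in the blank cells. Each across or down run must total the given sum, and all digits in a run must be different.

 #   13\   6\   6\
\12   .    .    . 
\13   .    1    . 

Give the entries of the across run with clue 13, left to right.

R1C2 = 6 − 1 = 5 completes the 6 down.
No cell is forced outright now. R1C1 can only be 4 or 6 (the digits allowed by both its 12 across and its 13 down). If R1C1 = 4: then R1C3 would have to be in {3} for the 12 across but in {1,2,4,5} for the 6 down — contradiction. So R1C1 = 6.
R1C3 = 12 − 11 = 1 completes the 12 across.
R2C1 = 13 − 6 = 7 completes the 13 down.
R2C3 = 13 − 8 = 5 completes the 13 across.

7, 1, 5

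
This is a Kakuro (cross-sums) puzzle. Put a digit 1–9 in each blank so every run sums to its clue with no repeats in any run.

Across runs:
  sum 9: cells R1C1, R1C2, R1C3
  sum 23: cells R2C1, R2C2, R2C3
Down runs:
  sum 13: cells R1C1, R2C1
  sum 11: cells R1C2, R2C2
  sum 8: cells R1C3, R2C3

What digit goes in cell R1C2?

23 in 3 cells must be {6,8,9}.
The 23 across and the 8 down share only 6, so R2C3 = 6.
R1C3 = 8 − 6 = 2 completes the 8 down.
Nothing is forced directly, so branch on R1C1, whose candidates are 4 or 6. If R1C1 = 6: then R1C2 would have to be in {1} for the 9 across but in {2,3,4,5,6,7,8,9} for the 11 down — contradiction. So R1C1 = 4.
R1C2 = 9 − 6 = 3 completes the 9 across.
R2C1 = 13 − 4 = 9 completes the 13 down.
R2C2 = 23 − 15 = 8 completes the 23 across.

3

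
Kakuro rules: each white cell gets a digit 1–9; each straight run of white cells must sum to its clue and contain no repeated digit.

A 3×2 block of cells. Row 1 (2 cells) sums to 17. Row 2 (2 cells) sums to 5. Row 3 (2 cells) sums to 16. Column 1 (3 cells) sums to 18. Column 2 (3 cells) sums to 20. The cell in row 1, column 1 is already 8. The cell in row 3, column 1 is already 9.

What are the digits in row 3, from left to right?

9 7

17 in 2 cells must be {8,9}; 16 in 2 cells must be {7,9}.
(1,2) = 17 − 8 = 9 completes the 17 across.
(2,1) = 18 − 17 = 1 completes the 18 down.
(2,2) = 5 − 1 = 4 completes the 5 across.
(3,2) = 16 − 9 = 7 completes the 16 across.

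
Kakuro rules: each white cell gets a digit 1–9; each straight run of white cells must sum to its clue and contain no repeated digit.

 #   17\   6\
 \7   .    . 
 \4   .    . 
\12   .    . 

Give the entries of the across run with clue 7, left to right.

5 2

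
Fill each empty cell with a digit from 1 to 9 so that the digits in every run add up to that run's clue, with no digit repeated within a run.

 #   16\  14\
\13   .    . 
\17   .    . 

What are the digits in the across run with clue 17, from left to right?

17 in 2 cells must be {8,9}; 16 in 2 cells must be {7,9}.
The 17 across and the 16 down share only 9, so R2C1 = 9.
R2C2 = 17 − 9 = 8 completes the 17 across.
R1C1 = 16 − 9 = 7 completes the 16 down.
R1C2 = 13 − 7 = 6 completes the 13 across.

9 8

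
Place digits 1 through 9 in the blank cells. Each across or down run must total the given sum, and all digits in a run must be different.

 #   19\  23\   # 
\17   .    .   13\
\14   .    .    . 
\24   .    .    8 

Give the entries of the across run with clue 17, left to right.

9 8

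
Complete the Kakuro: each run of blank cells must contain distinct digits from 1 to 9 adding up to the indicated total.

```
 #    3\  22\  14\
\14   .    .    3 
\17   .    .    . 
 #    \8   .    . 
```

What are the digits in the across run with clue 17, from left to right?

1 7 9

3 in 2 cells must be {1,2}.
R1C1 = 2: the only remaining digit allowed by both the 14 across and the 3 down.
R1C2 = 14 − 5 = 9 completes the 14 across.
R2C1 = 3 − 2 = 1 completes the 3 down.
Given what's placed, R2C2 must be 7 to fit the 17 across and 22 down.
R2C3 = 17 − 8 = 9 completes the 17 across.
R3C2 = 22 − 16 = 6 completes the 22 down.
R3C3 = 8 − 6 = 2 completes the 8 across.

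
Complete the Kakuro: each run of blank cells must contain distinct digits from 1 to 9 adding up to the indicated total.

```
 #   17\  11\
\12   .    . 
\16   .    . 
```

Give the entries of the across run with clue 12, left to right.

8 4

16 in 2 cells must be {7,9}; 17 in 2 cells must be {8,9}.
The 16 across and the 17 down share only 9, so R2C1 = 9.
R2C2 = 16 − 9 = 7 completes the 16 across.
R1C1 = 17 − 9 = 8 completes the 17 down.
R1C2 = 12 − 8 = 4 completes the 12 across.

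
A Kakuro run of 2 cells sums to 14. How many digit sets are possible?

2

2 distinct digits from 1–9 sum between 3 and 17.
Enumerating: {5,9}, {6,8}.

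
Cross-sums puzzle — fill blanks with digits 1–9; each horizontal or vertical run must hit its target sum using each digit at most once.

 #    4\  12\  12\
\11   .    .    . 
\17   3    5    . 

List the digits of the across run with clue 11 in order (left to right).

4 in 2 cells must be {1,3}.
R1C1 = 4 − 3 = 1 completes the 4 down.
R1C2 = 12 − 5 = 7 completes the 12 down.
R1C3 = 11 − 8 = 3 completes the 11 across.
R2C3 = 17 − 8 = 9 completes the 17 across.

1, 7, 3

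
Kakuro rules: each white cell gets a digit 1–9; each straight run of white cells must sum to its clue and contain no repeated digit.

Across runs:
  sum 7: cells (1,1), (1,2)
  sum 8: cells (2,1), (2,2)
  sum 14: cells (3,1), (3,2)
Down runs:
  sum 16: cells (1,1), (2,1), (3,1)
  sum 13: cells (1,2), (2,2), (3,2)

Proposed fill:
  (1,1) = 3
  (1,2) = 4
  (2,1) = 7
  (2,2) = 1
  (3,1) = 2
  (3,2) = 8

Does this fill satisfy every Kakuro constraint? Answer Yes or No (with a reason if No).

No — the across run (3,1)–(3,2) sums to 10, not 14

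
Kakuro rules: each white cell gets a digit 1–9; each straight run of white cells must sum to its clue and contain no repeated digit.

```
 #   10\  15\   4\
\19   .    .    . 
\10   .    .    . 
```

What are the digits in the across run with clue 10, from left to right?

4 in 2 cells must be {1,3}.
The 19 across and the 4 down share only 3, so R1C3 = 3.
R2C3 = 4 − 3 = 1 completes the 4 down.
Nothing is forced directly, so branch on R2C2, whose candidates are 6 or 7. If R2C2 = 7: then R1C2 would have to be in {7,9} for the 19 across but in {8} for the 15 down — contradiction. So R2C2 = 6.
R1C2 = 15 − 6 = 9 completes the 15 down.
R2C1 = 10 − 7 = 3 completes the 10 across.
R1C1 = 19 − 12 = 7 completes the 19 across.

3 6 1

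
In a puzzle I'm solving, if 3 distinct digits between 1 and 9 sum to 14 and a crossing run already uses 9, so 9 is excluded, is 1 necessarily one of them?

Counterexample: {2,4,8} sums to 14 under that restriction without using 1.

No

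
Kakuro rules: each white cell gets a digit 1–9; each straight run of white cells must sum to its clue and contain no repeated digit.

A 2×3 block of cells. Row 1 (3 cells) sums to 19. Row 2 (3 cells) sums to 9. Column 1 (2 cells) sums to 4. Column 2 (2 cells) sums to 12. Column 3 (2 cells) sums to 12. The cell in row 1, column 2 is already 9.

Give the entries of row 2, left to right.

1 3 5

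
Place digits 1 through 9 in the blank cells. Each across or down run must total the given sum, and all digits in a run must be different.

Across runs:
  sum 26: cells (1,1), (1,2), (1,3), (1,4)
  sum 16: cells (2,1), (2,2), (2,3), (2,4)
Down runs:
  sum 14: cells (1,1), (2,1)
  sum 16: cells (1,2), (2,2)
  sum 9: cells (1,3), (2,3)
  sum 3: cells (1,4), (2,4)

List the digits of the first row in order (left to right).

8 9 7 2

16 in 2 cells must be {7,9}; 3 in 2 cells must be {1,2}.
Only 2 fits (1,4) under both its across sum 26 and down sum 3.
(2,4) = 3 − 2 = 1 completes the 3 down.
Nothing is forced directly, so branch on (1,2), whose candidates are 7 or 9. If (1,2) = 7: that forces (1,3) = 8, (2,2) = 9, after which (2,3) would have to be in {2,4} for the 16 across but in {1} for the 9 down — contradiction. So (1,2) = 9.
(1,1) = 8: the only remaining digit allowed by both the 26 across and the 14 down.
(1,3) = 26 − 19 = 7 completes the 26 across.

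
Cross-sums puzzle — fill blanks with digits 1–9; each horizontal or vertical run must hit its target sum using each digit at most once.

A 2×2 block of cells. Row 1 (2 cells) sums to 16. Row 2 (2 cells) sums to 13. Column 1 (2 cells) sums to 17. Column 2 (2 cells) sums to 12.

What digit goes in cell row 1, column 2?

7

16 in 2 cells must be {7,9}; 17 in 2 cells must be {8,9}.
The 16 across and the 17 down share only 9, so (1,1) = 9.
(1,2) = 16 − 9 = 7 completes the 16 across.
(2,1) = 17 − 9 = 8 completes the 17 down.
(2,2) = 13 − 8 = 5 completes the 13 across.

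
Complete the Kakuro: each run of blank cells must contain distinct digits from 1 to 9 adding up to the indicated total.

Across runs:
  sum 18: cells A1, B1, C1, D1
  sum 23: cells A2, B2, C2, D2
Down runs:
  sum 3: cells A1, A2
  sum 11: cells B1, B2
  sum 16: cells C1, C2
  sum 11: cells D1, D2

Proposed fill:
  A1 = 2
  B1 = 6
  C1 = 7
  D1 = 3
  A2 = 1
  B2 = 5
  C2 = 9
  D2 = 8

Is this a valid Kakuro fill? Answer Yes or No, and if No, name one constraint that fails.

Across: 2+6+7+3=18; 1+5+9+8=23. Down: 2+1=3; 6+5=11; 7+9=16; 3+8=11. No digit repeats within any run.

Yes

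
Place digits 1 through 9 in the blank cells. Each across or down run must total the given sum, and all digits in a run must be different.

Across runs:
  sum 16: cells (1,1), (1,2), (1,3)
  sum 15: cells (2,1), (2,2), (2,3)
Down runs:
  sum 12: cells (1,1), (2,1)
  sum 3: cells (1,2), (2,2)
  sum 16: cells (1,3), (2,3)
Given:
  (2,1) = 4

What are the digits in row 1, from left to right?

3 in 2 cells must be {1,2}; 16 in 2 cells must be {7,9}.
(1,1) = 12 − 4 = 8 completes the 12 down.
Given what's placed, (1,3) must be 7 to fit the 16 across and 16 down.
Given what's placed, (2,2) must be 2 to fit the 15 across and 3 down.
(2,3) = 15 − 6 = 9 completes the 15 across.
(1,2) = 16 − 15 = 1 completes the 16 across.

8, 1, 7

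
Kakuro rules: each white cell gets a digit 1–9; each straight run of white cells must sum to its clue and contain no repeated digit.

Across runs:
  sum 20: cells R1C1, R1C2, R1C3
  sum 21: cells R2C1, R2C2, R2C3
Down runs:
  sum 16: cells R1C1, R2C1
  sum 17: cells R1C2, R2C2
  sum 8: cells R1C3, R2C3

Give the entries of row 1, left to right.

16 in 2 cells must be {7,9}; 17 in 2 cells must be {8,9}.
Nothing is forced directly, so branch on R1C2, whose candidates are 8 or 9. If R1C2 = 9: that forces R1C1 = 7, after which R1C3 would have to be in {4} for the 20 across but in {1,2,3,5,6,7} for the 8 down — contradiction. So R1C2 = 8.
R2C2 = 17 − 8 = 9 completes the 17 down.
Given what's placed, R2C1 must be 7 to fit the 21 across and 16 down.
R2C3 = 21 − 16 = 5 completes the 21 across.
R1C1 = 16 − 7 = 9 completes the 16 down.
R1C3 = 20 − 17 = 3 completes the 20 across.

9 8 3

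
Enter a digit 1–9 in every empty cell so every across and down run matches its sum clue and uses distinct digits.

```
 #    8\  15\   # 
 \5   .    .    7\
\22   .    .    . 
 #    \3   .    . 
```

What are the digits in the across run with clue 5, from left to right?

3 in 2 cells must be {1,2}.
Nothing is forced directly, so branch on R2C3, whose candidates are 5 or 6. If R2C3 = 5: then R2C1 would have to be in {8,9} for the 22 across but in {1,2,3,5,6,7} for the 8 down — contradiction. So R2C3 = 6.
R2C1 = 7: the only remaining digit allowed by both the 22 across and the 8 down.
R2C2 = 22 − 13 = 9 completes the 22 across.
R3C3 = 7 − 6 = 1 completes the 7 down.
R1C1 = 8 − 7 = 1 completes the 8 down.
R1C2 = 5 − 1 = 4 completes the 5 across.
R3C2 = 3 − 1 = 2 completes the 3 across.

1, 4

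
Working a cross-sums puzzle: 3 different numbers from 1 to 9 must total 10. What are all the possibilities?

{1,2,7}; {1,3,6}; {1,4,5}; {2,3,5}

3 distinct digits from 1–9 sum between 6 and 24.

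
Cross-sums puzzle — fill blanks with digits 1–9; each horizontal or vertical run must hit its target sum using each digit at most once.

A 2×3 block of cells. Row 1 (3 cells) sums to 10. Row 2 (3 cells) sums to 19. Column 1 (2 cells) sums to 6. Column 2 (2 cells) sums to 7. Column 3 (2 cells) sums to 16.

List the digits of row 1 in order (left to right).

2 1 7

16 in 2 cells must be {7,9}.
The 10 across and the 16 down share only 7, so (1,3) = 7.
(2,3) = 16 − 7 = 9 completes the 16 down.
Nothing is forced directly, so branch on (2,1), whose candidates are 2 or 4. If (2,1) = 2: then (1,1) would have to be in {1,2} for the 10 across but in {4} for the 6 down — contradiction. So (2,1) = 4.
(1,1) = 6 − 4 = 2 completes the 6 down.
(1,2) = 10 − 9 = 1 completes the 10 across.
(2,2) = 19 − 13 = 6 completes the 19 across.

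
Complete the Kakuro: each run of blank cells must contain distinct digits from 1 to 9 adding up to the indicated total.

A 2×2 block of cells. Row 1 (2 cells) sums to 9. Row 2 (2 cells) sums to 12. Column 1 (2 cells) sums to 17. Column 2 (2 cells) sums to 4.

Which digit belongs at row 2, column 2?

17 in 2 cells must be {8,9}; 4 in 2 cells must be {1,3}.
The 9 across and the 17 down share only 8, so (1,1) = 8.
(1,2) = 9 − 8 = 1 completes the 9 across.
(2,1) = 17 − 8 = 9 completes the 17 down.
(2,2) = 12 − 9 = 3 completes the 12 across.

3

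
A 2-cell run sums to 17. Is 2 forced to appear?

The only way to make 17 from 2 distinct digits is {8,9}, which does not contain 2.

No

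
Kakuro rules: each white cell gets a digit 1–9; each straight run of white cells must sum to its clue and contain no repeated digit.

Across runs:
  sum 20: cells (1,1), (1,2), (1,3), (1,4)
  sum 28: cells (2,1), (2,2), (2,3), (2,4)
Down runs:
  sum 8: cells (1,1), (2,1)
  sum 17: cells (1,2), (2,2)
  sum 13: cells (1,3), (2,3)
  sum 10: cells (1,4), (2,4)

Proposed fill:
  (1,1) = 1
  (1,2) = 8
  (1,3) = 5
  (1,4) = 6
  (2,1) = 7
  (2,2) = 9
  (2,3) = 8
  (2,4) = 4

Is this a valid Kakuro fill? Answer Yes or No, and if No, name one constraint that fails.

Yes

Across: 1+8+5+6=20; 7+9+8+4=28. Down: 1+7=8; 8+9=17; 5+8=13; 6+4=10. No digit repeats within any run.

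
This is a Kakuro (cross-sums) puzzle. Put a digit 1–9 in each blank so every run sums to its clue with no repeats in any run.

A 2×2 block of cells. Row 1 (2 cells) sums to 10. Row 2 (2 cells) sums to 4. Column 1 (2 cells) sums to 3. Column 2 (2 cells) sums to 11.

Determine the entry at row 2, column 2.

4 in 2 cells must be {1,3}; 3 in 2 cells must be {1,2}.
The 4 across and the 3 down share only 1, so (2,1) = 1.
(2,2) = 4 − 1 = 3 completes the 4 across.
(1,1) = 3 − 1 = 2 completes the 3 down.
(1,2) = 10 − 2 = 8 completes the 10 across.

3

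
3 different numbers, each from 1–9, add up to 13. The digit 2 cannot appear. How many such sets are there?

3 distinct digits from 1–9 sum between 6 and 24.
Dropping sets that contain 2.
Enumerating: {1,3,9}, {1,4,8}, {1,5,7}, {3,4,6}.

4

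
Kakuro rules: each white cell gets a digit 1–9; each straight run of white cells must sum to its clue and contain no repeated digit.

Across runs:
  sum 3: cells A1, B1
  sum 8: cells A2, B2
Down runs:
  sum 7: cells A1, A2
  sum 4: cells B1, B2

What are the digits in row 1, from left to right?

3 in 2 cells must be {1,2}; 4 in 2 cells must be {1,3}.
The 3 across and the 4 down share only 1, so B1 = 1.
B2 = 4 − 1 = 3 completes the 4 down.
A1 = 3 − 1 = 2 completes the 3 across.
A2 = 8 − 3 = 5 completes the 8 across.

2 1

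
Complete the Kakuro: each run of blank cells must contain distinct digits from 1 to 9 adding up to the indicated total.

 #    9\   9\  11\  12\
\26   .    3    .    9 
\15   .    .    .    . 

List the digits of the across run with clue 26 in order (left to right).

8 3 6 9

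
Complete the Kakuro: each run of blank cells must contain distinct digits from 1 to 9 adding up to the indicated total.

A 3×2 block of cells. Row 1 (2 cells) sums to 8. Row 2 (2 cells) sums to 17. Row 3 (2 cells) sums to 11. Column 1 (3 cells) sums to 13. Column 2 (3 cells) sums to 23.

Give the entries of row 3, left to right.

3 8

17 in 2 cells must be {8,9}; 23 in 3 cells must be {6,8,9}.
The 8 across and the 23 down share only 6, so (1,2) = 6.
(1,1) = 8 − 6 = 2 completes the 8 across.
Given what's placed, (2,1) must be 8 to fit the 17 across and 13 down.
(2,2) = 17 − 8 = 9 completes the 17 across.
(3,1) = 13 − 10 = 3 completes the 13 down.
(3,2) = 11 − 3 = 8 completes the 11 across.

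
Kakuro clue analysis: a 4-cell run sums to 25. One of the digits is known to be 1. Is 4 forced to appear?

No

The only way to make 25 from 4 distinct digits under that restriction is {1,7,8,9}, which does not contain 4.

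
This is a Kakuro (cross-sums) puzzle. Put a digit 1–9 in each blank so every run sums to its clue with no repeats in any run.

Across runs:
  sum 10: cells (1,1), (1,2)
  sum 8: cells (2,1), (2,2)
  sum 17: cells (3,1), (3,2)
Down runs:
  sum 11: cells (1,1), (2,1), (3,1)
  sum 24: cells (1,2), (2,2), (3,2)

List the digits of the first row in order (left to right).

2 8

17 in 2 cells must be {8,9}; 24 in 3 cells must be {7,8,9}.
The 8 across and the 24 down share only 7, so (2,2) = 7.
The 17 across and the 11 down share only 8, so (3,1) = 8.
(3,2) = 17 − 8 = 9 completes the 17 across.
(1,2) = 24 − 16 = 8 completes the 24 down.
(2,1) = 8 − 7 = 1 completes the 8 across.
(1,1) = 10 − 8 = 2 completes the 10 across.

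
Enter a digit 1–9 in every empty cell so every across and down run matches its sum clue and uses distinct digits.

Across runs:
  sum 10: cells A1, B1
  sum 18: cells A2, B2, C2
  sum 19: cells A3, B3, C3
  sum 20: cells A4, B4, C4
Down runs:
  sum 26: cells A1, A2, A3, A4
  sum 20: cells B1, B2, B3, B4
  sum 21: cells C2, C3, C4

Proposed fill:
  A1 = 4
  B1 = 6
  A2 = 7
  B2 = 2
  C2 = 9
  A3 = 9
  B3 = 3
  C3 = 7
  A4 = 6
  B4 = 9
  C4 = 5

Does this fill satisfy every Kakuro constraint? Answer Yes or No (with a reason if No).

Across: 4+6=10; 7+2+9=18; 9+3+7=19; 6+9+5=20. Down: 4+7+9+6=26; 6+2+3+9=20; 9+7+5=21. No digit repeats within any run.

Yes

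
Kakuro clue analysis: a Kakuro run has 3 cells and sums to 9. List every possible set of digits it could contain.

{1,2,6}; {1,3,5}; {2,3,4}

3 distinct digits from 1–9 sum between 6 and 24.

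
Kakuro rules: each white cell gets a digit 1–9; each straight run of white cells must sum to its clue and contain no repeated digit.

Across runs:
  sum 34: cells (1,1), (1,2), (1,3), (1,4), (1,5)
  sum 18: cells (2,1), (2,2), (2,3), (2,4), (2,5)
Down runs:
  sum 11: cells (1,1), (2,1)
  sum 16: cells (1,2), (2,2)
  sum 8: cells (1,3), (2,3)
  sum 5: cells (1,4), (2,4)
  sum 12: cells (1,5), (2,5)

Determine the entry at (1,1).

34 in 5 cells must be {4,6,7,8,9}; 16 in 2 cells must be {7,9}.
Only 4 fits (1,4) under both its across sum 34 and down sum 5.
The 18 across and the 16 down share only 7, so (2,2) = 7.
(2,4) = 5 − 4 = 1 completes the 5 down.
(1,2) = 16 − 7 = 9 completes the 16 down.
No cell is forced outright now. (1,5) can only be 7 or 8 (the digits allowed by both its 34 across and its 12 down). If (1,5) = 8: then (2,5) would have to be in {2,3,5} for the 18 across but in {4} for the 12 down — contradiction. So (1,5) = 7.
Given what's placed, (1,3) must be 6 to fit the 34 across and 8 down.
(2,3) = 8 − 6 = 2 completes the 8 down.
(2,5) = 12 − 7 = 5 completes the 12 down.
(1,1) = 34 − 26 = 8 completes the 34 across.

8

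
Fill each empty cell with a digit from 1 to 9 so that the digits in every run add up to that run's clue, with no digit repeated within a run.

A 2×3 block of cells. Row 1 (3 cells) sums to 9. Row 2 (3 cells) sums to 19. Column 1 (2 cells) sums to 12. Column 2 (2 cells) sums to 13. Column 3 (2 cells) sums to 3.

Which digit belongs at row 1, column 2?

5

3 in 2 cells must be {1,2}.
The 19 across and the 3 down share only 2, so (2,3) = 2.
(1,3) = 3 − 2 = 1 completes the 3 down.
Nothing is forced directly, so branch on (1,1), whose candidates are 3 or 5. If (1,1) = 5: then (1,2) would have to be in {3} for the 9 across but in {4,5,6,7,8,9} for the 13 down — contradiction. So (1,1) = 3.
(1,2) = 9 − 4 = 5 completes the 9 across.
(2,1) = 12 − 3 = 9 completes the 12 down.
(2,2) = 19 − 11 = 8 completes the 19 across.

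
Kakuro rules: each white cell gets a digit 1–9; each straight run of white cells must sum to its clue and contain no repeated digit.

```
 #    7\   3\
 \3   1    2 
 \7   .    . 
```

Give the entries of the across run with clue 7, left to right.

3 in 2 cells must be {1,2}.
R2C1 = 7 − 1 = 6 completes the 7 down.
R2C2 = 7 − 6 = 1 completes the 7 across.

6 1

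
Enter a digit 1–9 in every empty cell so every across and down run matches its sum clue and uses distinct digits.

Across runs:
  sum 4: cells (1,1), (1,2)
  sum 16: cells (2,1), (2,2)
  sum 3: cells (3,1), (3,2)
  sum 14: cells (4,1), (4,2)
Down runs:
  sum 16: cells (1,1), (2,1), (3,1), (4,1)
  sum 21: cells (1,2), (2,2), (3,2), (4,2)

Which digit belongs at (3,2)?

1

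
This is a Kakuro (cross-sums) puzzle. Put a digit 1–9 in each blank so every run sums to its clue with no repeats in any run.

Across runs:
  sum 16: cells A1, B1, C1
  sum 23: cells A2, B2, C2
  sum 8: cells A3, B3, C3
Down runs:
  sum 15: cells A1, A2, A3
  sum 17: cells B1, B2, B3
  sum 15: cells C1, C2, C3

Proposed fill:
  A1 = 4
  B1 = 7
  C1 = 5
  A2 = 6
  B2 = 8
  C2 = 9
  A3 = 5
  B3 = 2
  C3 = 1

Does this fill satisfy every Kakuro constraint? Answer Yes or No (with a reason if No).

Across: 4+7+5=16; 6+8+9=23; 5+2+1=8. Down: 4+6+5=15; 7+8+2=17; 5+9+1=15. No digit repeats within any run.

Yes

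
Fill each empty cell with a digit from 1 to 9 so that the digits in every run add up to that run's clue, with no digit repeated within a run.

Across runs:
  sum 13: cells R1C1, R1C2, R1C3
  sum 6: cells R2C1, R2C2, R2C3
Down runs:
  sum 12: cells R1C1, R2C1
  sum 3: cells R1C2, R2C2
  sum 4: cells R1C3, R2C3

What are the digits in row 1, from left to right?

9 1 3

6 in 3 cells must be {1,2,3}; 3 in 2 cells must be {1,2}; 4 in 2 cells must be {1,3}.
The 6 across and the 12 down share only 3, so R2C1 = 3.
Given what's placed, R2C3 must be 1 to fit the 6 across and 4 down.
R1C1 = 12 − 3 = 9 completes the 12 down.
R1C2 = 1: the only remaining digit allowed by both the 13 across and the 3 down.
R1C3 = 13 − 10 = 3 completes the 13 across.
R2C2 = 6 − 4 = 2 completes the 6 across.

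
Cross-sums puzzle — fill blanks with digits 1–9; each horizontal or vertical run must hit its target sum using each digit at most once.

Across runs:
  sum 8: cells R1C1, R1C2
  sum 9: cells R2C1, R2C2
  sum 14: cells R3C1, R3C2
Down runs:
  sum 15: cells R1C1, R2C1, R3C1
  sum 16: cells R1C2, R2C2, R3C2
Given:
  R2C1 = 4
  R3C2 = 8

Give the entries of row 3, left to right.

6 8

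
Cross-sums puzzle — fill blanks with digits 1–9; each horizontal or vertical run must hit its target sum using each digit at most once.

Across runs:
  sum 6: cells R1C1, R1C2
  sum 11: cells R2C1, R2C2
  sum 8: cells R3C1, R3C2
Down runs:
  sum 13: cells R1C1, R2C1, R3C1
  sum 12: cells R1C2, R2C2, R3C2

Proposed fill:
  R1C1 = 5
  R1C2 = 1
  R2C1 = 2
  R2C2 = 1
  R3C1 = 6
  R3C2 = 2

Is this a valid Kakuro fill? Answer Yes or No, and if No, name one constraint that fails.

No — the down run R1C2–R3C2 sums to 4, not 12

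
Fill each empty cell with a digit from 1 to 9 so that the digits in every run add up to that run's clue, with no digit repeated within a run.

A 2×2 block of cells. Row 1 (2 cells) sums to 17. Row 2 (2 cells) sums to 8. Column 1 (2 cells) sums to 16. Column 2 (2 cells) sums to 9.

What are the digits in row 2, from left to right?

7, 1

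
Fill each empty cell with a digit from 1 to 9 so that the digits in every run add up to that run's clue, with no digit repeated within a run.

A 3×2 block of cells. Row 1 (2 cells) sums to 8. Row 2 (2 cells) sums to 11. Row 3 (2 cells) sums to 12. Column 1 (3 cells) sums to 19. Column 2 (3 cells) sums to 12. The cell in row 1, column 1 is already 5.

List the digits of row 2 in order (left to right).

(1,2) = 8 − 5 = 3 completes the 8 across.
Given what's placed, (3,1) must be 8 to fit the 12 across and 19 down.
(3,2) = 12 − 8 = 4 completes the 12 across.
(2,1) = 19 − 13 = 6 completes the 19 down.
(2,2) = 11 − 6 = 5 completes the 11 across.

6 5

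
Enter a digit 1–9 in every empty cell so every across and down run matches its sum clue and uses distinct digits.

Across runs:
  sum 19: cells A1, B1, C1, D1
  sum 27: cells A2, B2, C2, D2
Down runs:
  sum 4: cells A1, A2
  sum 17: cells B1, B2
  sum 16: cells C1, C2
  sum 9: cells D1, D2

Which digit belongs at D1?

2

4 in 2 cells must be {1,3}; 17 in 2 cells must be {8,9}; 16 in 2 cells must be {7,9}.
Only 3 fits A2 under both its across sum 27 and down sum 4.
A1 = 4 − 3 = 1 completes the 4 down.
Nothing is forced directly, so branch on C1, whose candidates are 7 or 9. If C1 = 9: then B1 would have to be in {2,3,4,5,6,7} for the 19 across but in {8,9} for the 17 down — contradiction. So C1 = 7.
C2 = 16 − 7 = 9 completes the 16 down.
B2 = 8: the only remaining digit allowed by both the 27 across and the 17 down.
D2 = 27 − 20 = 7 completes the 27 across.
B1 = 17 − 8 = 9 completes the 17 down.
D1 = 19 − 17 = 2 completes the 19 across.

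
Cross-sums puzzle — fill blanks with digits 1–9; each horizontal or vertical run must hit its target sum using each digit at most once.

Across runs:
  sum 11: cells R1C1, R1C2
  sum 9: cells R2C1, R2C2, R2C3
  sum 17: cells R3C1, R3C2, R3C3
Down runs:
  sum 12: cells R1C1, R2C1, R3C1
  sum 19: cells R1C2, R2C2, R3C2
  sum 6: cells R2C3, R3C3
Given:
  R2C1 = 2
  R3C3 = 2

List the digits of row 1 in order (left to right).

R2C3 = 6 − 2 = 4 completes the 6 down.
R2C2 = 9 − 6 = 3 completes the 9 across.
No cell is forced outright now. R1C2 can only be 7 or 9 (the digits allowed by both its 11 across and its 19 down). If R1C2 = 9: then R1C1 would have to be in {2} for the 11 across but in {1,3,4,6,7,9} for the 12 down — contradiction. So R1C2 = 7.
R1C1 = 11 − 7 = 4 completes the 11 across.
R3C1 = 12 − 6 = 6 completes the 12 down.
R3C2 = 17 − 8 = 9 completes the 17 across.

4 7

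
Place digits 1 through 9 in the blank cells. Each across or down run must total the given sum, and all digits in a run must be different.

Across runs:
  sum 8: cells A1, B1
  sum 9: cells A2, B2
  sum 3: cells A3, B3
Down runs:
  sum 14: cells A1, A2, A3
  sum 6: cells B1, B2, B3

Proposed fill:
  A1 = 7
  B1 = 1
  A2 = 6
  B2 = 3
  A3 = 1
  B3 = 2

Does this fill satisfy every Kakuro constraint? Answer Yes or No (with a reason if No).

Yes

Across: 7+1=8; 6+3=9; 1+2=3. Down: 7+6+1=14; 1+3+2=6. No digit repeats within any run.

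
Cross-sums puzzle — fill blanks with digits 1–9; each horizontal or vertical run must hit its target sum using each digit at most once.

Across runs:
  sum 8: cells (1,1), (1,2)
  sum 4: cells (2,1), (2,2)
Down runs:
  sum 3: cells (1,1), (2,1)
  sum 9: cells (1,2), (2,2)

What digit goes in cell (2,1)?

1

4 in 2 cells must be {1,3}; 3 in 2 cells must be {1,2}.
The 4 across and the 3 down share only 1, so (2,1) = 1.
(2,2) = 4 − 1 = 3 completes the 4 across.
(1,1) = 3 − 1 = 2 completes the 3 down.
(1,2) = 8 − 2 = 6 completes the 8 across.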